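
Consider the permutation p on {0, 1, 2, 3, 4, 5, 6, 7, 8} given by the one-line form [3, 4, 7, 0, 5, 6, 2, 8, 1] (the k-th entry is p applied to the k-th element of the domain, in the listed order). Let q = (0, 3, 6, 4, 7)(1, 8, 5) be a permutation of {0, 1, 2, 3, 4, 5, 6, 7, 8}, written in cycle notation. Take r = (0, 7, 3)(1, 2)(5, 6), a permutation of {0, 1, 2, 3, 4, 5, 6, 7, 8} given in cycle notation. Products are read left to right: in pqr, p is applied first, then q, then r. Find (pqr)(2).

7

Apply the permutations in order: p(2) = 7, then q(7) = 0, then r(0) = 7. So (pqr)(2) = 7.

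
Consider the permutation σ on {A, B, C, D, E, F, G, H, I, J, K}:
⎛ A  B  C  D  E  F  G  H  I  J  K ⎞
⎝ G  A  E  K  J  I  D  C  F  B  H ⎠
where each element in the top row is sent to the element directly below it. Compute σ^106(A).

Tracing A → G → … returns to A after 9 steps, so A lies in a 9-cycle (A, G, D, K, H, C, E, J, B).
Since the cycle has length 9, σ^106 acts on it the same as σ^7 (106 mod 9 = 7).
Advancing 7 steps from A: A → G → D → K → H → C → E → J.

J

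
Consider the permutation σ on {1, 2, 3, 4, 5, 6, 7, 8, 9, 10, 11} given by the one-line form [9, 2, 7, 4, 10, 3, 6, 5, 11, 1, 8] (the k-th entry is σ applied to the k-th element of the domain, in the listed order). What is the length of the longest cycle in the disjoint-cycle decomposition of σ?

Decomposing into disjoint cycles gives (1, 9, 11, 8, 5, 10)(3, 7, 6); the longest has length 6.

6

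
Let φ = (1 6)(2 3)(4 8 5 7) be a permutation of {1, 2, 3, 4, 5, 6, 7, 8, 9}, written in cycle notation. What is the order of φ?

4

The disjoint cycles have lengths 4, 2, 2, 1.
Since disjoint cycles commute, ord(φ) = lcm(4, 2, 2) = 4.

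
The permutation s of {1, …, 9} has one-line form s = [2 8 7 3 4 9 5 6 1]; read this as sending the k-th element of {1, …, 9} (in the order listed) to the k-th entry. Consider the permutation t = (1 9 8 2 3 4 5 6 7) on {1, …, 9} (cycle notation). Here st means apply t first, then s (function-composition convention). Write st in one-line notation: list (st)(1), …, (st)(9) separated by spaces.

1 7 3 4 9 5 2 8 6

Chase each element through t then s: 1 → 9 → 1; 2 → 3 → 7; 3 → 4 → 3; 4 → 5 → 4; 5 → 6 → 9; 6 → 7 → 5; 7 → 1 → 2; 8 → 2 → 8; 9 → 8 → 6.
Collecting the images, st = [1 7 3 4 9 5 2 8 6].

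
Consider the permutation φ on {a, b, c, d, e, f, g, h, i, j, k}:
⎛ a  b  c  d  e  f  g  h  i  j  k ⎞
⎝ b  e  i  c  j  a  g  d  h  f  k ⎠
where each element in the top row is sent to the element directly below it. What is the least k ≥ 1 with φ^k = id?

Decomposing into disjoint cycles gives cycle lengths 5, 4, 1, 1.
The order of φ is the least common multiple of its cycle lengths: lcm(5, 4) = 20.

20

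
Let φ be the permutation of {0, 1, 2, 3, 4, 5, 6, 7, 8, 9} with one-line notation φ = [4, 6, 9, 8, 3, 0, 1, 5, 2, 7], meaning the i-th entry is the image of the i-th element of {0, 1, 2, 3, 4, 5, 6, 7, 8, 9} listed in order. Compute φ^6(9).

Tracing 9 → 7 → … returns to 9 after 8 steps, so 9 lies in an 8-cycle (0, 4, 3, 8, 2, 9, 7, 5).
Stepping 6 places around the cycle: 9 → 7 → 5 → 0 → 4 → 3 → 8.

8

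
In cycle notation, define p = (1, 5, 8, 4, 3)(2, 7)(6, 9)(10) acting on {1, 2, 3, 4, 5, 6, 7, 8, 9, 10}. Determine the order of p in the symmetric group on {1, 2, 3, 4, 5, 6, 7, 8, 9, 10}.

The disjoint cycles have lengths 5, 2, 2, 1.
The order is lcm(5, 2, 2) = 10.

10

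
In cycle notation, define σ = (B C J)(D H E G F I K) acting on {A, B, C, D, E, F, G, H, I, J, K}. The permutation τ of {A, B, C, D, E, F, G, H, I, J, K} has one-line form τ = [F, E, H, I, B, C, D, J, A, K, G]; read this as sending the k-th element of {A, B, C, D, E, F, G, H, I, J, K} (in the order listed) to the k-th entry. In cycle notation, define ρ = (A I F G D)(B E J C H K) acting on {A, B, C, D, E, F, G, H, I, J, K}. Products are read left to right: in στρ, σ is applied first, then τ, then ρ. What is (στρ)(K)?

F

Chase K: σ(K) = D; τ(D) = I; ρ(I) = F. Hence (στρ)(K) = F.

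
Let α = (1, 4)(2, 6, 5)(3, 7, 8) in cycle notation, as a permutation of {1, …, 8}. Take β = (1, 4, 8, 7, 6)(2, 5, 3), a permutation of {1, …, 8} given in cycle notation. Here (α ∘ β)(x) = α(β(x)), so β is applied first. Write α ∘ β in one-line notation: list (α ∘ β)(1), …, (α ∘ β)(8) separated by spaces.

1 2 6 3 7 4 5 8

(α ∘ β)(x) = α(β(x)). Computing each image: α(β(1)) = α(4) = 1, α(β(2)) = α(5) = 2, α(β(3)) = α(2) = 6, α(β(4)) = α(8) = 3, α(β(5)) = α(3) = 7, α(β(6)) = α(1) = 4, α(β(7)) = α(6) = 5, α(β(8)) = α(7) = 8.
Hence α ∘ β = [1 2 6 3 7 4 5 8].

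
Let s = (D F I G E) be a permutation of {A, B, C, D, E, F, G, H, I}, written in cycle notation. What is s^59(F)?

F lies in the 5-cycle (D F I G E).
On a 5-cycle, s^5 is the identity, so s^59 = s^4 there (59 ≡ 4 mod 5).
Stepping 4 places around the cycle: F → I → G → E → D.

D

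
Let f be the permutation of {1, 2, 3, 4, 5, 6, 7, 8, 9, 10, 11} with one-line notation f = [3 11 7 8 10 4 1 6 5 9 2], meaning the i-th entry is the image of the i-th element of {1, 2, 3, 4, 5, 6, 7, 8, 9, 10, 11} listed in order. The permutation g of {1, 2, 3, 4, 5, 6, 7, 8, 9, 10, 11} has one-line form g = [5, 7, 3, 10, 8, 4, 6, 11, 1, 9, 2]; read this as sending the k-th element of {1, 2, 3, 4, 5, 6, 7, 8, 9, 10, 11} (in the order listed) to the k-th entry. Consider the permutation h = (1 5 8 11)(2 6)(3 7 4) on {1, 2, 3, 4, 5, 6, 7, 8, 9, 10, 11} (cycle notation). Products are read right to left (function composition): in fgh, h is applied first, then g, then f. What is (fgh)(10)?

5

Apply the permutations in order: h(10) = 10, then g(10) = 9, then f(9) = 5. So (fgh)(10) = 5.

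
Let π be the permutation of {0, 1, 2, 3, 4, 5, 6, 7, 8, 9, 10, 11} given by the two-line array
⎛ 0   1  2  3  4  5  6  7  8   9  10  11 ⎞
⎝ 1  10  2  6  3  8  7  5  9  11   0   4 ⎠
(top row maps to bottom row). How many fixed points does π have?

1

The fixed points (elements with π(x) = x) are {2}, so there is 1.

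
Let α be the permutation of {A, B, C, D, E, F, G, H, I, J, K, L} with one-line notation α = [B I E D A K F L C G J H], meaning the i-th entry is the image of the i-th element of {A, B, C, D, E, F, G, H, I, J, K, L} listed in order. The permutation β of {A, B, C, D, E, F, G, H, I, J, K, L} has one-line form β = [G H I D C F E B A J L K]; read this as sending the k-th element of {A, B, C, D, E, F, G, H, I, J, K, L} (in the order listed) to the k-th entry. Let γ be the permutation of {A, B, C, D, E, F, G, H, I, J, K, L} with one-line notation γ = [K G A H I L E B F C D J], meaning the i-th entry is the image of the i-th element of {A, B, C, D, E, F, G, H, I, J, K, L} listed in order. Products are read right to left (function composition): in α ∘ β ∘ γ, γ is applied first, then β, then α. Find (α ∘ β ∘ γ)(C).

F

(α ∘ β ∘ γ)(C) = α(β(γ(C))). γ(C) = A, then β(A) = G, then α(G) = F, so the result is F.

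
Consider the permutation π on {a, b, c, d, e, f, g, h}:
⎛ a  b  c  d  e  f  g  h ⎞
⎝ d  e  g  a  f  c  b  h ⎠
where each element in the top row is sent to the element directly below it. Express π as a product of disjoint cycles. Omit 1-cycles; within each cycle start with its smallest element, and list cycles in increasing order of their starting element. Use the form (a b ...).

(a d)(b e f c g)

Start at a and follow images: a → d → a, giving the cycle (a d).
Continuing from each remaining unvisited element yields (a d)(b e f c g).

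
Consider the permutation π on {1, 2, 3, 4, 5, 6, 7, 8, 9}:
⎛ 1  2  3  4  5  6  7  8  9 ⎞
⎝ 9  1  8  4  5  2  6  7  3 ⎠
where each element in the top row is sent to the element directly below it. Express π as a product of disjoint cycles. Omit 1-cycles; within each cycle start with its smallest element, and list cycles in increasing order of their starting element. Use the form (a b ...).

(1 9 3 8 7 6 2)

From 1: 1 → 9 → 3 → 8 → 7 → 6 → 2 → 1, closing the cycle (1 9 3 8 7 6 2).
Continuing from each remaining unvisited element yields (1 9 3 8 7 6 2).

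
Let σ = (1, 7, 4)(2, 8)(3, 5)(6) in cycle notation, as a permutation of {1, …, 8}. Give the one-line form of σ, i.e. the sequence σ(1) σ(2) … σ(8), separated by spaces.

Image by image: 1↦7, 2↦8, 3↦5, 4↦1, 5↦3, 6↦6, 7↦4, 8↦2.
Listing these in domain order gives 7 8 5 1 3 6 4 2.

7 8 5 1 3 6 4 2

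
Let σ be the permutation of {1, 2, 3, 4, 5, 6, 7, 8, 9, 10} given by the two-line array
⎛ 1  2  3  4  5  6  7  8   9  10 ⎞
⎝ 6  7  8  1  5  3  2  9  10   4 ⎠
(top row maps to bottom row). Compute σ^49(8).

Tracing 8 → 9 → … returns to 8 after 7 steps, so 8 lies in a 7-cycle (1 6 3 8 9 10 4).
Since the cycle has length 7, σ^49 acts on it the same as σ^0 (49 mod 7 = 0).
So σ^49(8) = 8.

8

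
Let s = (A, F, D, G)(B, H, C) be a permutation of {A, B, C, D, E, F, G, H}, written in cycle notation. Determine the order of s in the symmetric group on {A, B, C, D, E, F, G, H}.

12

The cycle type of s is (4, 3, 1).
Since disjoint cycles commute, ord(s) = lcm(4, 3) = 12.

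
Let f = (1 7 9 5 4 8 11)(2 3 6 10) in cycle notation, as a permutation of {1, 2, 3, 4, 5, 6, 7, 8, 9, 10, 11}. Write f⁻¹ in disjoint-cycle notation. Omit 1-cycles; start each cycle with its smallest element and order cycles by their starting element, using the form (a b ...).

If f sends a → b within a cycle, f⁻¹ sends b → a; equivalently, reverse each cycle.
Reversing each cycle of f and rotating so the smallest element leads gives (1 11 8 4 5 9 7)(2 10 6 3).

(1 11 8 4 5 9 7)(2 10 6 3)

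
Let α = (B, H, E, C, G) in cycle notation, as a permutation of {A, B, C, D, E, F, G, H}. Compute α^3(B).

B lies in the 5-cycle (B, H, E, C, G).
Advancing 3 steps from B: B → H → E → C.

C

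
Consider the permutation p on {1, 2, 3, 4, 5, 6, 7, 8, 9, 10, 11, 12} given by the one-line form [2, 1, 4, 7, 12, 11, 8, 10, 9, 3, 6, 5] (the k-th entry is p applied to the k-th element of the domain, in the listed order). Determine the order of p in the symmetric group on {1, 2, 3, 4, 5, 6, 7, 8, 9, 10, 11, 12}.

10

Writing p as disjoint cycles, the cycle lengths are 5, 2, 2, 2, 1.
Since disjoint cycles commute, ord(p) = lcm(5, 2, 2, 2) = 10.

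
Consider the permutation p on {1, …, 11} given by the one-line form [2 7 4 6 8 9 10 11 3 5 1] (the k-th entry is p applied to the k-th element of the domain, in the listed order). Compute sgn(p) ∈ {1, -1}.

-1

In disjoint-cycle form the cycle lengths are 7, 4.
A cycle is odd iff its length is even; p has 1 even-length cycle, so sgn(p) = (−1)^1 and p is odd.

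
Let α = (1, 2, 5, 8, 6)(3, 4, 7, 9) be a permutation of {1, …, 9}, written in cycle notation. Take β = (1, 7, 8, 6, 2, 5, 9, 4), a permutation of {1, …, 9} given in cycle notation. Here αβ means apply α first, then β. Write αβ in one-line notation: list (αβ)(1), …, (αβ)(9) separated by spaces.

5 9 1 8 6 7 4 2 3

(αβ)(x) = β(α(x)). Computing each image: β(α(1)) = β(2) = 5, β(α(2)) = β(5) = 9, β(α(3)) = β(4) = 1, β(α(4)) = β(7) = 8, β(α(5)) = β(8) = 6, β(α(6)) = β(1) = 7, β(α(7)) = β(9) = 4, β(α(8)) = β(6) = 2, β(α(9)) = β(3) = 3.
Hence αβ = [5 9 1 8 6 7 4 2 3].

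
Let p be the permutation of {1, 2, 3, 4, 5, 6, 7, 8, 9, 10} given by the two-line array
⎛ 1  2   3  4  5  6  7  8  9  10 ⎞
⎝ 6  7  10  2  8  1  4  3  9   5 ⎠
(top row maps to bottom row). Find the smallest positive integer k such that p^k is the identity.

The disjoint-cycle form of p has cycle lengths 4, 3, 2, 1.
The order is lcm(4, 3, 2) = 12.

12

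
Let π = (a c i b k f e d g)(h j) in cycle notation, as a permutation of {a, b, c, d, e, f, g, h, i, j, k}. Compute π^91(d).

d lies in the 9-cycle (a c i b k f e d g).
Since the cycle has length 9, π^91 acts on it the same as π^1 (91 mod 9 = 1).
Stepping 1 place around the cycle: d → g.

g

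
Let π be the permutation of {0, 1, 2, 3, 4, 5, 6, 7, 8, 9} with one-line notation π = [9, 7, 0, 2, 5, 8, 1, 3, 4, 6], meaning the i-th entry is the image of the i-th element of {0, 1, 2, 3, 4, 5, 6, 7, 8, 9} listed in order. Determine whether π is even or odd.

In disjoint-cycle form the cycle lengths are 7, 3.
A cycle of length ℓ contributes ℓ−1 transpositions, so π is a product of 6 + 2 = 8 transpositions — even.

even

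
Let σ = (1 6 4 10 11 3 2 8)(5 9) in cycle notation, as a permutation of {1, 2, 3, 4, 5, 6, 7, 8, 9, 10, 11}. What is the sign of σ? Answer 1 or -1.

1

The cycle lengths are 8, 2, 1.
A cycle of length ℓ contributes ℓ−1 transpositions, so σ is a product of 7 + 1 = 8 transpositions — even.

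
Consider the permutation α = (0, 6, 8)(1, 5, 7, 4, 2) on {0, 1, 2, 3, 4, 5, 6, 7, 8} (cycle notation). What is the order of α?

15

The disjoint cycles have lengths 5, 3, 1.
Since disjoint cycles commute, ord(α) = lcm(5, 3) = 15.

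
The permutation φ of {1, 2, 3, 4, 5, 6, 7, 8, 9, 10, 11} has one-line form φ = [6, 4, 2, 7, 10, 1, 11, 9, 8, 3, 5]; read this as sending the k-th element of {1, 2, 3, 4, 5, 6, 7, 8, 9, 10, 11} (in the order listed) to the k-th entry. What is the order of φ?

14

The disjoint-cycle form of φ has cycle lengths 7, 2, 2.
Since disjoint cycles commute, ord(φ) = lcm(7, 2, 2) = 14.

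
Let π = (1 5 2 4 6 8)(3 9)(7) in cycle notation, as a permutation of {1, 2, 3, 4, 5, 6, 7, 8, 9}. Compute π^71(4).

4 lies in the 6-cycle (1 5 2 4 6 8).
Powers repeat with period 6 on this cycle, and 71 mod 6 = 5, so π^71(4) = π^5(4).
Stepping 5 places around the cycle: 4 → 6 → 8 → 1 → 5 → 2.

2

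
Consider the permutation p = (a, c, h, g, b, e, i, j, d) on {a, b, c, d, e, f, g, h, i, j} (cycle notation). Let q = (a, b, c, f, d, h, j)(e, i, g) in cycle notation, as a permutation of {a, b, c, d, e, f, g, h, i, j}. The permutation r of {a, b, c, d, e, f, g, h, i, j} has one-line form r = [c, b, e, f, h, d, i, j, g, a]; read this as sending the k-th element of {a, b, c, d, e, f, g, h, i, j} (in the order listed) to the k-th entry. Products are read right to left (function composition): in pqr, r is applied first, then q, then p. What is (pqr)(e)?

d

Apply the permutations in order: r(e) = h, then q(h) = j, then p(j) = d. So (pqr)(e) = d.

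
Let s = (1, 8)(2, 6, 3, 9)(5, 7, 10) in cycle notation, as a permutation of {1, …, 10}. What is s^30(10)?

10

10 lies in the 3-cycle (5, 7, 10).
Powers repeat with period 3 on this cycle, and 30 mod 3 = 0, so s^30(10) = s^0(10).
So s^30(10) = 10.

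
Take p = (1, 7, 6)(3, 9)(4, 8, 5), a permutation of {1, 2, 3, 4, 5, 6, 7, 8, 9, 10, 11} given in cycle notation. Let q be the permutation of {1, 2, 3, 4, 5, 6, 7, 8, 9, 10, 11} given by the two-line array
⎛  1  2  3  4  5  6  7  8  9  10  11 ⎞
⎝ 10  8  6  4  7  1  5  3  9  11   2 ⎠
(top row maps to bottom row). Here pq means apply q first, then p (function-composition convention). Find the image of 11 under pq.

First apply q: q(11) = 2, then p(2) = 2. Thus (pq)(11) = 2.

2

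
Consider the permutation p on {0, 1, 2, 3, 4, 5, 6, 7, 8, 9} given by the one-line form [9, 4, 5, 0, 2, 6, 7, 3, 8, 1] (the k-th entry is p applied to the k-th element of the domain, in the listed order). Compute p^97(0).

7

Tracing 0 → 9 → … returns to 0 after 9 steps, so 0 lies in a 9-cycle (0, 9, 1, 4, 2, 5, 6, 7, 3).
On a 9-cycle, p^9 is the identity, so p^97 = p^7 there (97 ≡ 7 mod 9).
Advancing 7 steps from 0: 0 → 9 → 1 → 4 → 2 → 5 → 6 → 7.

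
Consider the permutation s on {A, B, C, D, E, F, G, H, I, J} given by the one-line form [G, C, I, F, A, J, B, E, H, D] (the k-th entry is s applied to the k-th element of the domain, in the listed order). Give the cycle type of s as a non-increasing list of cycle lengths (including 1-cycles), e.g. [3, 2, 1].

The disjoint cycles are (A G B C I H E)(D F J), with lengths 7, 3 in non-increasing order.

[7, 3]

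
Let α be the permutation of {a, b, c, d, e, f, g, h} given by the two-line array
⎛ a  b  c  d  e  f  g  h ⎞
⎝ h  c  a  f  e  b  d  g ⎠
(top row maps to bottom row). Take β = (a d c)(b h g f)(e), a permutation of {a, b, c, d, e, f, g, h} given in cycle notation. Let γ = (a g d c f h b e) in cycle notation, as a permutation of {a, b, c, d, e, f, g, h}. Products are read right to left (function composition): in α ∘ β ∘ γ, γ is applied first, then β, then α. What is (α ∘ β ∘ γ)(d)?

Apply the permutations in order: γ(d) = c, then β(c) = a, then α(a) = h. So (α ∘ β ∘ γ)(d) = h.

h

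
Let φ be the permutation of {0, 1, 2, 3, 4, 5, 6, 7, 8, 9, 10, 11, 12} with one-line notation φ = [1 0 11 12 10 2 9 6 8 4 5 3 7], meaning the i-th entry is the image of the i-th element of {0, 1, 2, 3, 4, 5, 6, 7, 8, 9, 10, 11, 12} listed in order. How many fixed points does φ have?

1

The fixed points (elements with φ(x) = x) are {8}, so there is 1.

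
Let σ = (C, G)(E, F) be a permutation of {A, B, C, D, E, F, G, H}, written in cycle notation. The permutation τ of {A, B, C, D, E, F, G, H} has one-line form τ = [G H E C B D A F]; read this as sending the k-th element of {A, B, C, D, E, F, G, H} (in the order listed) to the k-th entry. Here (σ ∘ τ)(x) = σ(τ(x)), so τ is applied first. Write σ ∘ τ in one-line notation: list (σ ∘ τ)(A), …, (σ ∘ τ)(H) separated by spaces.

Chase each element through τ then σ: A → G → C; B → H → H; C → E → F; D → C → G; E → B → B; F → D → D; G → A → A; H → F → E.
So σ ∘ τ in one-line form is C H F G B D A E.

C H F G B D A E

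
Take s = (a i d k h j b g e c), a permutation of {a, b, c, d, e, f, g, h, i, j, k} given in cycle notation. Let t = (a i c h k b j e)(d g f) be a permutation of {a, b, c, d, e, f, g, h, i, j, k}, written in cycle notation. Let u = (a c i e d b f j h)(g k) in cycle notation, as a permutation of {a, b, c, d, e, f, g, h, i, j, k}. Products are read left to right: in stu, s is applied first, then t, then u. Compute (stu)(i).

(stu)(i) = u(t(s(i))). s(i) = d, then t(d) = g, then u(g) = k, so the result is k.

k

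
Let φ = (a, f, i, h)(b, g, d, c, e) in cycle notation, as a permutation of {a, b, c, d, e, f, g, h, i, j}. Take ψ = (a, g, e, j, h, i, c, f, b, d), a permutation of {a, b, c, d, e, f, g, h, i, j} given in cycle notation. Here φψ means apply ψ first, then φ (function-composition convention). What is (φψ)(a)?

(φψ)(a) = φ(ψ(a)). ψ(a) = g, then φ(g) = d. So (φψ)(a) = d.

d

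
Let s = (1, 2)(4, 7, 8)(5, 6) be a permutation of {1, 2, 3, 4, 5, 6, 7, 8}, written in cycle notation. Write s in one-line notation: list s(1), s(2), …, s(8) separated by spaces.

Each element maps to the next entry in its cycle (wrapping to the front): 1→2, 2→1, 3→3, 4→7, 5→6, 6→5, 7→8, 8→4.
So the one-line form is 2 1 3 7 6 5 8 4.

2 1 3 7 6 5 8 4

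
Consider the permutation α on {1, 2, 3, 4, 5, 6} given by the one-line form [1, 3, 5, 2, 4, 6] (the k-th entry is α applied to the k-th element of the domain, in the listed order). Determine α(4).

2

4 is element number 4 of the domain, and entry number 4 of the one-line form is 2, so α(4) = 2.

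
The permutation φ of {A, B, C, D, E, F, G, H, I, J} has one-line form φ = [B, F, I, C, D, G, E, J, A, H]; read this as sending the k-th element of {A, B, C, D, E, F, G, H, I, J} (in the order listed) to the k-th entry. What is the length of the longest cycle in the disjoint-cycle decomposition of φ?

Decomposing into disjoint cycles gives (A, B, F, G, E, D, C, I)(H, J); the longest has length 8.

8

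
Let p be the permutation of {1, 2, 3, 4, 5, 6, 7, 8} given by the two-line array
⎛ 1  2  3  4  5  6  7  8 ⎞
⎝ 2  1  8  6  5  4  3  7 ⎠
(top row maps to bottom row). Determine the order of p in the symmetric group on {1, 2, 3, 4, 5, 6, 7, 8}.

The disjoint-cycle form of p has cycle lengths 3, 2, 2, 1.
The order is lcm(3, 2, 2) = 6.

6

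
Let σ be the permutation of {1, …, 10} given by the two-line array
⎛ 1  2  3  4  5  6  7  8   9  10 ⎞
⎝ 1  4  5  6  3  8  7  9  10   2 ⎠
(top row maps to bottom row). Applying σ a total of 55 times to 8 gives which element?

9

Tracing 8 → 9 → … returns to 8 after 6 steps, so 8 lies in a 6-cycle (2, 4, 6, 8, 9, 10).
Since the cycle has length 6, σ^55 acts on it the same as σ^1 (55 mod 6 = 1).
Stepping 1 place around the cycle: 8 → 9.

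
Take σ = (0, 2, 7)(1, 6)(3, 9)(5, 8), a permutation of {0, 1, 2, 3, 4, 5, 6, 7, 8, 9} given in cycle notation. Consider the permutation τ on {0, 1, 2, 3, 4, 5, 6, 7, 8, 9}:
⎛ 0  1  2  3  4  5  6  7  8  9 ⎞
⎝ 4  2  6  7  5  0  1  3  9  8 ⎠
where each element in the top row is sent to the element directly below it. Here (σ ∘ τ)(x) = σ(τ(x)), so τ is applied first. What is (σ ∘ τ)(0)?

τ(0) = 4, then σ(4) = 4; composing gives (σ ∘ τ)(0) = 4.

4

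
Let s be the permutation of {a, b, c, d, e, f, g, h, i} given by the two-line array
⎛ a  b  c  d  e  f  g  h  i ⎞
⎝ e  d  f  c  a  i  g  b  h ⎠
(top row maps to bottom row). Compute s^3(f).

Tracing f → i → … returns to f after 6 steps, so f lies in a 6-cycle (b, d, c, f, i, h).
Stepping 3 places around the cycle: f → i → h → b.

b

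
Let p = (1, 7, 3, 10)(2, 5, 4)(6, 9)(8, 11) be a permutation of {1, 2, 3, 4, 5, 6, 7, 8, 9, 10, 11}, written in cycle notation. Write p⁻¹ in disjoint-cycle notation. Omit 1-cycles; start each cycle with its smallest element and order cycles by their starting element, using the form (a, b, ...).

The inverse reverses each cycle.
After reversing and putting each cycle's least element first, p⁻¹ = (1, 10, 3, 7)(2, 4, 5)(6, 9)(8, 11).

(1, 10, 3, 7)(2, 4, 5)(6, 9)(8, 11)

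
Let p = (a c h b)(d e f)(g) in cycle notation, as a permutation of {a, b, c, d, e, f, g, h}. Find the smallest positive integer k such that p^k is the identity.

The cycle type of p is (4, 3, 1).
The order of p is the least common multiple of its cycle lengths: lcm(4, 3) = 12.

12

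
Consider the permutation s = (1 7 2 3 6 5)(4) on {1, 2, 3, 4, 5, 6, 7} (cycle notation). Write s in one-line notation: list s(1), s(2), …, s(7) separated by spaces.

Each element maps to the next entry in its cycle (wrapping to the front): 1↦7, 2↦3, 3↦6, 4↦4, 5↦1, 6↦5, 7↦2.
So the one-line form is 7 3 6 4 1 5 2.

7 3 6 4 1 5 2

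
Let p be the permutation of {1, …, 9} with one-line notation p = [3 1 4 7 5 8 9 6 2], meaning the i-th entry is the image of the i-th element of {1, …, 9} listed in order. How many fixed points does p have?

The fixed points (elements with p(x) = x) are {5}, so there is 1.

1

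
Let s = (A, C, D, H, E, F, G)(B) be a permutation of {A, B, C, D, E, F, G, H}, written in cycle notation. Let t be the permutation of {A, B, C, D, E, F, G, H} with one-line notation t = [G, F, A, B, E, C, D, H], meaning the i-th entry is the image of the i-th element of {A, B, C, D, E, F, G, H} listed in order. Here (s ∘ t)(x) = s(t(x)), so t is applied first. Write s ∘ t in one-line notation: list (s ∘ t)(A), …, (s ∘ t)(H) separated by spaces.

Chase each element through t then s: A → G → A; B → F → G; C → A → C; D → B → B; E → E → F; F → C → D; G → D → H; H → H → E.
Collecting the images, s ∘ t = [A G C B F D H E].

A G C B F D H E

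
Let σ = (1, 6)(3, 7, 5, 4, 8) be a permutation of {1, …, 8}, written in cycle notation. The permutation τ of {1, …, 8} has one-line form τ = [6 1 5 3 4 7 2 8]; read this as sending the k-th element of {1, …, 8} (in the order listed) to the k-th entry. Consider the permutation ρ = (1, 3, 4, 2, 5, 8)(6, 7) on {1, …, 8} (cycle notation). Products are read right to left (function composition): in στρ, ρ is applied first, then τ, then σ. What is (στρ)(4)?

6

Chase 4: ρ(4) = 2; τ(2) = 1; σ(1) = 6. Hence (στρ)(4) = 6.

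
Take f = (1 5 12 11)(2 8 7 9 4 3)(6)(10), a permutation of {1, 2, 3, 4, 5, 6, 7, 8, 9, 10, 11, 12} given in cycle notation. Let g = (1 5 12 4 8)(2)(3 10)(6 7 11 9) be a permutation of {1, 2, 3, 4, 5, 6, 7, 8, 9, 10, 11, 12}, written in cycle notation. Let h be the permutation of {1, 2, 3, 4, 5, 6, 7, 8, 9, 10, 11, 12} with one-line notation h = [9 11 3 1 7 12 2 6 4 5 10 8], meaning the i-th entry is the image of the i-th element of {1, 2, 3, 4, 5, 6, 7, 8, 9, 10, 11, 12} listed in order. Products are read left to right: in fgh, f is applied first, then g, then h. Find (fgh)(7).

12

(fgh)(7) = h(g(f(7))). f(7) = 9, then g(9) = 6, then h(6) = 12, so the result is 12.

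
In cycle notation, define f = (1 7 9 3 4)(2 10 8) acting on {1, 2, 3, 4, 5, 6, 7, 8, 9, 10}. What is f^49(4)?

4 lies in the 5-cycle (1 7 9 3 4).
Powers repeat with period 5 on this cycle, and 49 mod 5 = 4, so f^49(4) = f^4(4).
Stepping 4 places around the cycle: 4 → 1 → 7 → 9 → 3.

3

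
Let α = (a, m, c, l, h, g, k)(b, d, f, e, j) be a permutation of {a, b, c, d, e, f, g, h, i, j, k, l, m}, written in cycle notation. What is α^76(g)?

g lies in the 7-cycle (a, m, c, l, h, g, k).
Powers repeat with period 7 on this cycle, and 76 mod 7 = 6, so α^76(g) = α^6(g).
Stepping 6 places around the cycle: g → k → a → m → c → l → h.

h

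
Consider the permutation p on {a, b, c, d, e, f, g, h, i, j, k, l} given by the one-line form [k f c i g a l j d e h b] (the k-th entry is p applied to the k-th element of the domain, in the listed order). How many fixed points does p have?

The fixed points (elements with p(x) = x) are {c}, so there is 1.

1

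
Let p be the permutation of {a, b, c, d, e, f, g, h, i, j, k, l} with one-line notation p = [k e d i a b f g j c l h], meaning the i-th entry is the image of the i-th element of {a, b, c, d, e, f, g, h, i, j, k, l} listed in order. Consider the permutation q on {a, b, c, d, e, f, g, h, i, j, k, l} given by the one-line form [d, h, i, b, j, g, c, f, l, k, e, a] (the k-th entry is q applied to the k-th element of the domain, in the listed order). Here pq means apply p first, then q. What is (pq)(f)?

h

(pq)(f) = q(p(f)). p(f) = b, then q(b) = h. So (pq)(f) = h.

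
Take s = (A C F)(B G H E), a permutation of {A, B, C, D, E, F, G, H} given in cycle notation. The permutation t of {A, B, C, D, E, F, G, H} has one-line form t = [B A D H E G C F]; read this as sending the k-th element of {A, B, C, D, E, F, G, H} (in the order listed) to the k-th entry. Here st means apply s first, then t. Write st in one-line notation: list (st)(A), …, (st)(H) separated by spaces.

(st)(x) = t(s(x)). Computing each image: t(s(A)) = t(C) = D, t(s(B)) = t(G) = C, t(s(C)) = t(F) = G, t(s(D)) = t(D) = H, t(s(E)) = t(B) = A, t(s(F)) = t(A) = B, t(s(G)) = t(H) = F, t(s(H)) = t(E) = E.
Hence st = [D C G H A B F E].

D C G H A B F E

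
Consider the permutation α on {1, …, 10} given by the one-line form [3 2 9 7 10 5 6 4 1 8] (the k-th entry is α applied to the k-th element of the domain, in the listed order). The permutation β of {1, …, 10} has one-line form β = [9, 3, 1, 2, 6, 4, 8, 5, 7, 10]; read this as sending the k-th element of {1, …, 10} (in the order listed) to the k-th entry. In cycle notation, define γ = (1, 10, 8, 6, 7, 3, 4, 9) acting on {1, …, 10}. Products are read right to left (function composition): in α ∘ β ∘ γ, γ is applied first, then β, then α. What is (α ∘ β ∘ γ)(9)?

1

(α ∘ β ∘ γ)(9) = α(β(γ(9))). γ(9) = 1, then β(1) = 9, then α(9) = 1, so the result is 1.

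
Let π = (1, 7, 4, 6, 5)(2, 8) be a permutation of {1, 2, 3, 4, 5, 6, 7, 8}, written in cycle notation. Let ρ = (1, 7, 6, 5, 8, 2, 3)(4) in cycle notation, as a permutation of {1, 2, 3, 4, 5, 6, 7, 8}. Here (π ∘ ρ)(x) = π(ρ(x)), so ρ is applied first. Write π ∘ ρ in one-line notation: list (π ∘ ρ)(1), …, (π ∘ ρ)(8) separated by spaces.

(π ∘ ρ)(x) = π(ρ(x)). Computing each image: π(ρ(1)) = π(7) = 4, π(ρ(2)) = π(3) = 3, π(ρ(3)) = π(1) = 7, π(ρ(4)) = π(4) = 6, π(ρ(5)) = π(8) = 2, π(ρ(6)) = π(5) = 1, π(ρ(7)) = π(6) = 5, π(ρ(8)) = π(2) = 8.
Hence π ∘ ρ = [4 3 7 6 2 1 5 8].

4 3 7 6 2 1 5 8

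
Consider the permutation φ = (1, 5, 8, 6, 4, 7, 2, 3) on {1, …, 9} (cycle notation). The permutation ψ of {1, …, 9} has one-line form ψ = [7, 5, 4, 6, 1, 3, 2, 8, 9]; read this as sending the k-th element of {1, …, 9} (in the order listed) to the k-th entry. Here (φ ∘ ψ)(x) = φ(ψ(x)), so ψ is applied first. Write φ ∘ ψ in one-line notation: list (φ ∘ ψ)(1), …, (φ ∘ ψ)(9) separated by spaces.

Chase each element through ψ then φ: 1 → 7 → 2; 2 → 5 → 8; 3 → 4 → 7; 4 → 6 → 4; 5 → 1 → 5; 6 → 3 → 1; 7 → 2 → 3; 8 → 8 → 6; 9 → 9 → 9.
Collecting the images, φ ∘ ψ = [2 8 7 4 5 1 3 6 9].

2 8 7 4 5 1 3 6 9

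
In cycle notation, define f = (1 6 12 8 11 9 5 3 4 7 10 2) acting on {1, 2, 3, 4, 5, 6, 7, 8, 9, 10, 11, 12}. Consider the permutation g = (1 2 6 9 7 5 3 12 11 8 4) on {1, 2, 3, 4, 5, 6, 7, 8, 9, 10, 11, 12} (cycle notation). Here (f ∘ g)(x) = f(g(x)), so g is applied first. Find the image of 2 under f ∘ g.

g(2) = 6, then f(6) = 12; composing gives (f ∘ g)(2) = 12.

12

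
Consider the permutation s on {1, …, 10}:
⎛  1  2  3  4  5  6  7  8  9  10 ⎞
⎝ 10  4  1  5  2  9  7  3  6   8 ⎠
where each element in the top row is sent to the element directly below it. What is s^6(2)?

Tracing 2 → 4 → … returns to 2 after 3 steps, so 2 lies in a 3-cycle (2 4 5).
Powers repeat with period 3 on this cycle, and 6 mod 3 = 0, so s^6(2) = s^0(2).
So s^6(2) = 2.

2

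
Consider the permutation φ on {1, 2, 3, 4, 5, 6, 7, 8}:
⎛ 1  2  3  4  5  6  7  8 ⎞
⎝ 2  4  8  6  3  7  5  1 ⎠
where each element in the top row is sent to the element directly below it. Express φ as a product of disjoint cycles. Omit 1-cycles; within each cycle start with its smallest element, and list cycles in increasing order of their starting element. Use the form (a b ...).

(1 2 4 6 7 5 3 8)

From 1: 1 → 2 → 4 → 6 → 7 → 5 → 3 → 8 → 1, closing the cycle (1 2 4 6 7 5 3 8).
Continuing from each remaining unvisited element yields (1 2 4 6 7 5 3 8).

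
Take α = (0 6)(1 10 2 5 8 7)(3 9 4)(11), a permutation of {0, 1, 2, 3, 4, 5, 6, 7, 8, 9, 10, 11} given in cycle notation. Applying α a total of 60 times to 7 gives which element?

7 lies in the 6-cycle (1 10 2 5 8 7).
On a 6-cycle, α^6 is the identity, so α^60 = α^0 there (60 ≡ 0 mod 6).
So α^60(7) = 7.

7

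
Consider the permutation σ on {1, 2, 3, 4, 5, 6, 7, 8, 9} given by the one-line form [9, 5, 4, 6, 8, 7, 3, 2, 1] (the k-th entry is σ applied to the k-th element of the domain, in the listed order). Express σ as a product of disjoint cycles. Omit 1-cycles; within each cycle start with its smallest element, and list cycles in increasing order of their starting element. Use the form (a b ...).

Iterating σ from 1 gives 1 → 9 → 1; that is the 2-cycle (1 9).
Continuing from each remaining unvisited element yields (1 9)(2 5 8)(3 4 6 7).

(1 9)(2 5 8)(3 4 6 7)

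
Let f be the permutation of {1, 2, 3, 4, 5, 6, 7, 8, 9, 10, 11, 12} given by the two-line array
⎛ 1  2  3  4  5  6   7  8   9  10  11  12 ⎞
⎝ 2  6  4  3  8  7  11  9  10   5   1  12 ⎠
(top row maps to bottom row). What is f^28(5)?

Tracing 5 → 8 → … returns to 5 after 4 steps, so 5 lies in a 4-cycle (5, 8, 9, 10).
Since the cycle has length 4, f^28 acts on it the same as f^0 (28 mod 4 = 0).
So f^28(5) = 5.

5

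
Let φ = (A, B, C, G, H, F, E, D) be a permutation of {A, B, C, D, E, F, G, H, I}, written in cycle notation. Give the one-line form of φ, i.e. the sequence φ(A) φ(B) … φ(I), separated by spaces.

B C G A D E H F I

Each element maps to the next entry in its cycle (wrapping to the front): A→B, B→C, C→G, D→A, E→D, F→E, G→H, H→F, I→I.
Listing these in domain order gives B C G A D E H F I.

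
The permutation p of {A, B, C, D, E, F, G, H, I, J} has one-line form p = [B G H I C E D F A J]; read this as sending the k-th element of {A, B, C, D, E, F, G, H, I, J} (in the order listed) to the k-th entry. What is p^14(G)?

B

Tracing G → D → … returns to G after 5 steps, so G lies in a 5-cycle (A B G D I).
Powers repeat with period 5 on this cycle, and 14 mod 5 = 4, so p^14(G) = p^4(G).
Advancing 4 steps from G: G → D → I → A → B.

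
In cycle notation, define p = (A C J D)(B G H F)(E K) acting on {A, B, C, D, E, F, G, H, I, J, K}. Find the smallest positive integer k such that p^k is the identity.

4

The cycle type of p is (4, 4, 2, 1).
The order is lcm(4, 4, 2) = 4.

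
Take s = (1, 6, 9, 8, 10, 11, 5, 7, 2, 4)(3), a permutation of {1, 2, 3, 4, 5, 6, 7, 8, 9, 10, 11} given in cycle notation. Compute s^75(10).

4

10 lies in the 10-cycle (1, 6, 9, 8, 10, 11, 5, 7, 2, 4).
Powers repeat with period 10 on this cycle, and 75 mod 10 = 5, so s^75(10) = s^5(10).
Stepping 5 places around the cycle: 10 → 11 → 5 → 7 → 2 → 4.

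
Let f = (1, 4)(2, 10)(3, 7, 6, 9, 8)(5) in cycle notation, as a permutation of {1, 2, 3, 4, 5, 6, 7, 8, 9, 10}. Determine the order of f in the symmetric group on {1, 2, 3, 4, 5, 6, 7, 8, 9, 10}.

10

The disjoint cycles have lengths 5, 2, 2, 1.
Since disjoint cycles commute, ord(f) = lcm(5, 2, 2) = 10.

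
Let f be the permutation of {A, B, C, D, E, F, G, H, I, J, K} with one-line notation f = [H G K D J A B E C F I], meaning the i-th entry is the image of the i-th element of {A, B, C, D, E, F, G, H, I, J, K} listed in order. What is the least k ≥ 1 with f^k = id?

Writing f as disjoint cycles, the cycle lengths are 5, 3, 2, 1.
The order of f is the least common multiple of its cycle lengths: lcm(5, 3, 2) = 30.

30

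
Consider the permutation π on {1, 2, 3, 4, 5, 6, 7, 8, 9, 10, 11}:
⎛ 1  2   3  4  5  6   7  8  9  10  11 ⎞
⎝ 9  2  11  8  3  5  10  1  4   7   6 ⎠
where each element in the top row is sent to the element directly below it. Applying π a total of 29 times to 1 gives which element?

9

Tracing 1 → 9 → … returns to 1 after 4 steps, so 1 lies in a 4-cycle (1, 9, 4, 8).
On a 4-cycle, π^4 is the identity, so π^29 = π^1 there (29 ≡ 1 mod 4).
Advancing 1 step from 1: 1 → 9.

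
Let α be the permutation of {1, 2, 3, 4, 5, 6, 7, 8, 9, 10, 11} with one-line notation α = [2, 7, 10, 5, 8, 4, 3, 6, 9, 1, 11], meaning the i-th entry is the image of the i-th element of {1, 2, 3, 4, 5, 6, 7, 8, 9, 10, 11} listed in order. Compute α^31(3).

10

Tracing 3 → 10 → … returns to 3 after 5 steps, so 3 lies in a 5-cycle (1, 2, 7, 3, 10).
On a 5-cycle, α^5 is the identity, so α^31 = α^1 there (31 ≡ 1 mod 5).
Stepping 1 place around the cycle: 3 → 10.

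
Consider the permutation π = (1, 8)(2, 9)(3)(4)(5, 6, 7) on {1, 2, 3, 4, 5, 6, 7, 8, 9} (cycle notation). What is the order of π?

6

The disjoint cycles have lengths 3, 2, 2, 1, 1.
The order is lcm(3, 2, 2) = 6.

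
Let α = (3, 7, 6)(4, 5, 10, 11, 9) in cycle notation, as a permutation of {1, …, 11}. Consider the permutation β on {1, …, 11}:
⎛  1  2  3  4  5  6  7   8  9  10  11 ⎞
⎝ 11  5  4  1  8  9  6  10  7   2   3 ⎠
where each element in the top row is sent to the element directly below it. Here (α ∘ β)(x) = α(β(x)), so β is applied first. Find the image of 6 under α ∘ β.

β(6) = 9, then α(9) = 4; composing gives (α ∘ β)(6) = 4.

4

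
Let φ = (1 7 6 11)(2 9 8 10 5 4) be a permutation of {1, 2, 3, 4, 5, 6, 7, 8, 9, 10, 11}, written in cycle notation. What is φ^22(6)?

1

6 lies in the 4-cycle (1 7 6 11).
Powers repeat with period 4 on this cycle, and 22 mod 4 = 2, so φ^22(6) = φ^2(6).
Stepping 2 places around the cycle: 6 → 11 → 1.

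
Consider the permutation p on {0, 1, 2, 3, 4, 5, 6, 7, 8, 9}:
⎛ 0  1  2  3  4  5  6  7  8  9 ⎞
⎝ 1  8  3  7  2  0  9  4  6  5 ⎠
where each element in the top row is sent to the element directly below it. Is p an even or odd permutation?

even

In disjoint-cycle form the cycle lengths are 6, 4.
A cycle is odd iff its length is even; p has 2 even-length cycles, so sgn(p) = (−1)^2 and p is even.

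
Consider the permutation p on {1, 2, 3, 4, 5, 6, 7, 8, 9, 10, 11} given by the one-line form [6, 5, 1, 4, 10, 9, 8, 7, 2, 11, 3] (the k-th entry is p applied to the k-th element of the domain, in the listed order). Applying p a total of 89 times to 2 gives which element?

5

Tracing 2 → 5 → … returns to 2 after 8 steps, so 2 lies in an 8-cycle (1, 6, 9, 2, 5, 10, 11, 3).
Since the cycle has length 8, p^89 acts on it the same as p^1 (89 mod 8 = 1).
Stepping 1 place around the cycle: 2 → 5.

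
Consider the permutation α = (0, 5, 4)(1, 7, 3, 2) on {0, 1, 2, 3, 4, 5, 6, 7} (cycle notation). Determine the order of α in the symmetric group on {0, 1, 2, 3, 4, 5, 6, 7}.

The cycle type of α is (4, 3, 1).
The order of α is the least common multiple of its cycle lengths: lcm(4, 3) = 12.

12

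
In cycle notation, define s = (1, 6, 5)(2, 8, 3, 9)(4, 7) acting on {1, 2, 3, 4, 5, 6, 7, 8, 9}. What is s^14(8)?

9

8 lies in the 4-cycle (2, 8, 3, 9).
Powers repeat with period 4 on this cycle, and 14 mod 4 = 2, so s^14(8) = s^2(8).
Advancing 2 steps from 8: 8 → 3 → 9.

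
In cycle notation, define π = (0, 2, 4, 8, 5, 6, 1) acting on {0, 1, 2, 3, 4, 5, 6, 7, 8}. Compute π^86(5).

1

5 lies in the 7-cycle (0, 2, 4, 8, 5, 6, 1).
Since the cycle has length 7, π^86 acts on it the same as π^2 (86 mod 7 = 2).
Stepping 2 places around the cycle: 5 → 6 → 1.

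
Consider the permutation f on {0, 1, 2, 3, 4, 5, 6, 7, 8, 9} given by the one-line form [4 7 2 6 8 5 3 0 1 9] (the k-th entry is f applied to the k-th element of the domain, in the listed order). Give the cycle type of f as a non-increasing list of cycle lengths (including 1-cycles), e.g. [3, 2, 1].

[5, 2, 1, 1, 1]

The disjoint cycles are (0, 4, 8, 1, 7)(2)(3, 6)(5)(9), with lengths 5, 2, 1, 1, 1 in non-increasing order.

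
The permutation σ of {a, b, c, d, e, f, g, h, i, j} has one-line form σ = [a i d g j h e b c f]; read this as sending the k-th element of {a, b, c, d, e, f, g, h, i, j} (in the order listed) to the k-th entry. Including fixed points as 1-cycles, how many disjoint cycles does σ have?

The cycle decomposition is (a)(b i c d g e j f h), which has 2 cycles (counting 1-cycles).

2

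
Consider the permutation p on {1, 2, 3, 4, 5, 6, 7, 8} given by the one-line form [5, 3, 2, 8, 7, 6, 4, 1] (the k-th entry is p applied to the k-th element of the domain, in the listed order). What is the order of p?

10

The disjoint-cycle form of p has cycle lengths 5, 2, 1.
The order is lcm(5, 2) = 10.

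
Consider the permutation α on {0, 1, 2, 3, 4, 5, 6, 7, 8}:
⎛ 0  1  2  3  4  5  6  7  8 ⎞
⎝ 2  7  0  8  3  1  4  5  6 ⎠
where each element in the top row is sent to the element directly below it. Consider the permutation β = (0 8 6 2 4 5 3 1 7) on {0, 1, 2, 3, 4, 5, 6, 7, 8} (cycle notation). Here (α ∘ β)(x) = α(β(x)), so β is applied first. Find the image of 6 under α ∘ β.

0

(α ∘ β)(6) = α(β(6)). β(6) = 2, then α(2) = 0. So (α ∘ β)(6) = 0.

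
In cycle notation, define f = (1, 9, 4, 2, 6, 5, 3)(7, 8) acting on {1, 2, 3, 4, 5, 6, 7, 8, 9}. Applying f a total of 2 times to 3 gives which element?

3 lies in the 7-cycle (1, 9, 4, 2, 6, 5, 3).
Advancing 2 steps from 3: 3 → 1 → 9.

9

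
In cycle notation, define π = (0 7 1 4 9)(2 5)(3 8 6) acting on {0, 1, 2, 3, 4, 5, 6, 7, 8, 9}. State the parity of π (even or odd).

The cycle lengths are 5, 3, 2.
A cycle is odd iff its length is even; π has 1 even-length cycle, so sgn(π) = (−1)^1 and π is odd.

odd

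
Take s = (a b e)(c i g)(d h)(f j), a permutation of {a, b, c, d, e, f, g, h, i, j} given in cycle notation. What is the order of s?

6

The cycle type of s is (3, 3, 2, 2).
The order is lcm(3, 3, 2, 2) = 6.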